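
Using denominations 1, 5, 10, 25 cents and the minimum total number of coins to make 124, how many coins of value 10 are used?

2

Greedy: take as many of the largest coin as possible, then repeat with the remainder.
124 = 4×25 + 2×10 + 4×1
Count of 10: 2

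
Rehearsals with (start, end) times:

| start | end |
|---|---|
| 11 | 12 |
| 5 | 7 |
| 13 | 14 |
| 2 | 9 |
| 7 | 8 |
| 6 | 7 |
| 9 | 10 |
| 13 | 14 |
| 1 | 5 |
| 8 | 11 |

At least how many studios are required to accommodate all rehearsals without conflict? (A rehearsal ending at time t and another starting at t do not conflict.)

Count concurrent intervals with a sweep; the peak is the room count.
Events (time:±→running): 1:+→1 2:+→2 5:-→1 5:+→2 6:+→3 … peak 3.

3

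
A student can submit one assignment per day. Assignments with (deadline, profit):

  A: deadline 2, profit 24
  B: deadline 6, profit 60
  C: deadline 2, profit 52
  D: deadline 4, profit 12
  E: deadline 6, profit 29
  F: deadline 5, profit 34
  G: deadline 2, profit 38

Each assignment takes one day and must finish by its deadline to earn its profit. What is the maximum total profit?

225

Profit order: B=60 C=52 G=38 F=34 E=29 A=24 D=12
Assign: B→slot 6, C→slot 2, G→slot 1, F→slot 5, E→slot 4, A skipped, D→slot 3.
Slots: [1:G] [2:C] [3:D] [4:E] [5:F] [6:B]
Profit = 38 + 52 + 12 + 29 + 34 + 60 = 225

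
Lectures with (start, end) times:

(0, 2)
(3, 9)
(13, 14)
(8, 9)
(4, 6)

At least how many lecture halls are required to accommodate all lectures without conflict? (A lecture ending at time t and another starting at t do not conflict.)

Count concurrent intervals with a sweep; the peak is the room count.
starts: [0, 3, 4, 8, 13]
ends:   [2, 6, 9, 9, 14]
s0→1 e2→0 s3→1 s4→2  — peak 2.

2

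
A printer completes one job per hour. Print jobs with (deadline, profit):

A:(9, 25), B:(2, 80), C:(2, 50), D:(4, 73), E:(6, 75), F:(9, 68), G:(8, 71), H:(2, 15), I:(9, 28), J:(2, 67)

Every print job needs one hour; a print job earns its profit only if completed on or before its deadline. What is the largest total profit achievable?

487

Take jobs in profit order; each goes to the latest open slot no later than its deadline.
Profit order: B=80 E=75 D=73 G=71 F=68 J=67 C=50 I=28 A=25 H=15
Assign: B→slot 2, E→slot 6, D→slot 4, G→slot 8, F→slot 9, J→slot 1, C skipped, I→slot 7, A→slot 5, H skipped.
Slots: [1:J] [2:B] [4:D] [5:A] [6:E] [7:I] [8:G] [9:F]
Profit = 67 + 80 + 73 + 25 + 75 + 28 + 71 + 68 = 487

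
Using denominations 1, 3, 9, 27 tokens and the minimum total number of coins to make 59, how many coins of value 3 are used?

59 − 2×27→5 − 1×3→2 − 2×1→0
Count of 3: 1

1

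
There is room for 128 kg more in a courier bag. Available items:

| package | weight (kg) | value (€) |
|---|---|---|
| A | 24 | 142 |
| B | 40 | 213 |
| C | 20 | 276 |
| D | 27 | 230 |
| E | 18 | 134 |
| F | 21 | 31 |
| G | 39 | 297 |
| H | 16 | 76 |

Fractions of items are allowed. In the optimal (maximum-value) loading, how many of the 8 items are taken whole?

5

Order: C (276/20=13.80) > D (230/27=8.52) > G (297/39=7.62) > E (134/18=7.44) > A (142/24=5.92) > B (213/40=5.33) > H (76/16=4.75) > F (31/21=1.48)
Fill: take C (20 @ 276) → take D (27 @ 230) → take G (39 @ 297) → take E (18 @ 134) → take A (24 @ 142); 128/128 used.
5 item(s) taken whole.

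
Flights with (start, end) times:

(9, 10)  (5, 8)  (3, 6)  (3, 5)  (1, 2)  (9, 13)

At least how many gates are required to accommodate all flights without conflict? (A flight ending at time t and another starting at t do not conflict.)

The answer is the maximum number of intervals overlapping at any instant.
starts: [1, 3, 3, 5, 9, 9]
ends:   [2, 5, 6, 8, 10, 13]
s1→1 e2→0 s3→1 s3→2  — peak 2.

2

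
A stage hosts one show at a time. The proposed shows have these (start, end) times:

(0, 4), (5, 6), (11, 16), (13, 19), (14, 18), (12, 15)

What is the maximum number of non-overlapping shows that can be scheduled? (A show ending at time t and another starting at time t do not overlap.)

Sorted by end: (0,4)  (5,6)  (12,15)  (11,16)  (14,18)  (13,19)
take (0,4); take (5,6); take (12,15); skip (11,16); skip (13,19).
Selected 3 shows.

3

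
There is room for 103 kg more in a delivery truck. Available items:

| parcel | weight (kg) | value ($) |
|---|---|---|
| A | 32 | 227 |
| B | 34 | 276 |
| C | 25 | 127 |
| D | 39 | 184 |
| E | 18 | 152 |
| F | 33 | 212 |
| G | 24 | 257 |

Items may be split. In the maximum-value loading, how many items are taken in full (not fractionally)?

3

Sort by value per unit weight and fill in that order.
Order: G (257/24=10.71) > E (152/18=8.44) > B (276/34=8.12) > A (227/32=7.09) > F (212/33=6.42) > C (127/25=5.08) > D (184/39=4.72)
Fill: take G (24 @ 257) → take E (18 @ 152) → take B (34 @ 276) → take 27/32 of A → 191.53; 103/103 used.
3 item(s) taken whole; one partial (take 27/32 of A).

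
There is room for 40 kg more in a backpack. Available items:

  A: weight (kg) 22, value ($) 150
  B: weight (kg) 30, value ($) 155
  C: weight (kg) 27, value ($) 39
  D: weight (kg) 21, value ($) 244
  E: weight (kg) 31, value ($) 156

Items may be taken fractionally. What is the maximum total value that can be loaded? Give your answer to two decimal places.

Ratios (sorted): D 11.62, A 6.82, B 5.17, E 5.03, C 1.44
take D (21 @ 244); take 19/22 of A → 129.55. Capacity used 40/40.
Total value = 373.55

373.55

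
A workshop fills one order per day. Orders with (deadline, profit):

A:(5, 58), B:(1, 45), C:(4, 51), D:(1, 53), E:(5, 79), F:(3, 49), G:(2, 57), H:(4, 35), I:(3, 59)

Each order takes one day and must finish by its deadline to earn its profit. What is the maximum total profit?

By profit: E(d5,79), I(d3,59), A(d5,58), G(d2,57), D(d1,53), C(d4,51), F(d3,49), B(d1,45), H(d4,35)
E→slot 5; I→slot 3; A→slot 4; G→slot 2; D→slot 1; C skipped; F skipped; B skipped; H skipped.
Profit = 53 + 57 + 59 + 58 + 79 = 306

306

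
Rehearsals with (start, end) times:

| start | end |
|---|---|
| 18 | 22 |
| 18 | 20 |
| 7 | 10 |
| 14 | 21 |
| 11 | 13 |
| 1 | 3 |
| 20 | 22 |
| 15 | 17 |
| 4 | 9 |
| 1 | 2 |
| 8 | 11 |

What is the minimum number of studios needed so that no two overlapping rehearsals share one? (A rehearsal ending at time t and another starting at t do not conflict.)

The answer is the maximum number of intervals overlapping at any instant.
Events (time:±→running): 1:+→1 1:+→2 2:-→1 3:-→0 4:+→1 7:+→2 8:+→3 … peak 3.

3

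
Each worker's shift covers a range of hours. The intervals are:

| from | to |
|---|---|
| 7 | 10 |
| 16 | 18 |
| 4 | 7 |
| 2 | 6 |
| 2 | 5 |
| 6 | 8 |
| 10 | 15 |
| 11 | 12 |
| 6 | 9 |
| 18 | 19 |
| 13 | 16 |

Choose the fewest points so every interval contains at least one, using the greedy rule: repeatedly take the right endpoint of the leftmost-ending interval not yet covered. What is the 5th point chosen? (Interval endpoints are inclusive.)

19

Process intervals by earliest right end; each time one isn't hit yet, stab at its right endpoint.
Sorted: [2,5] [2,6] [4,7] [6,8] [6,9] [7,10] [11,12] [10,15] [13,16] [16,18] [18,19]
{[2,5],[2,6],[4,7]} hit by 5; {[6,8],[6,9],[7,10]} hit by 8; {[11,12],[10,15]} hit by 12; {[13,16],[16,18]} hit by 16; {[18,19]} hit by 19.
Points: 5, 8, 12, 16, 19 (5 total).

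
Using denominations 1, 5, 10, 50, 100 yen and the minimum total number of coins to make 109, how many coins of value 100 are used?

1

109 = 1×100 + 1×5 + 4×1
Count of 100: 1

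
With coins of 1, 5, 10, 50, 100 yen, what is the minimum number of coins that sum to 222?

6

222 − 2×100→22 − 2×10→2 − 2×1→0
Total coins = 2 + 2 + 2 = 6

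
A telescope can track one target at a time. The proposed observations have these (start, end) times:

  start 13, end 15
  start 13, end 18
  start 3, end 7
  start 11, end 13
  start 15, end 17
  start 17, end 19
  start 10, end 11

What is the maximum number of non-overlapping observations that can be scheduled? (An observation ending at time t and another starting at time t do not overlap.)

Greedy by earliest finish: after sorting by end time, pick each interval compatible with the last pick.
By end time: (3,7), (10,11), (11,13), (13,15), (15,17), (13,18), (17,19).
Pick (3,7); next start ≥ 7 → (10,11); next start ≥ 11 → (11,13); next start ≥ 13 → (13,15); next start ≥ 15 → (15,17); next start ≥ 17 → (17,19).
Selected 6 observations.

6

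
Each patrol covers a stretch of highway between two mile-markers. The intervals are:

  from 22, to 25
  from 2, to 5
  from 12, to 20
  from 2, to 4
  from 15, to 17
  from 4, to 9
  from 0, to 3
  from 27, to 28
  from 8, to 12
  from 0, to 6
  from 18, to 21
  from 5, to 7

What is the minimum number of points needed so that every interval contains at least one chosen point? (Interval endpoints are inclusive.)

Process intervals by earliest right end; each time one isn't hit yet, stab at its right endpoint.
By right end: [0,3]  [2,4]  [2,5]  [0,6]  [5,7]  [4,9]  [8,12]  [15,17]  [12,20]  [18,21]  [22,25]  [27,28]
[0,3] uncovered → point at 3; [5,7] uncovered → point at 7; [8,12] uncovered → point at 12; [15,17] uncovered → point at 17; [18,21] uncovered → point at 21; [22,25] uncovered → point at 25; [27,28] uncovered → point at 28.
Points: 3, 7, 12, 17, 21, 25, 28 (7 total).

7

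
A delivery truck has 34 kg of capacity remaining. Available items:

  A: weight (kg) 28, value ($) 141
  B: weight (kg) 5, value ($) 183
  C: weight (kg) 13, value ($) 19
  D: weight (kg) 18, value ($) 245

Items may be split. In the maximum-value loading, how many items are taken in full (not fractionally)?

2

Ratios (sorted): B 36.60, D 13.61, A 5.04, C 1.46
take B (5 @ 183); take D (18 @ 245); take 11/28 of A → 55.39. Capacity used 34/34.
2 item(s) taken whole; one partial (take 11/28 of A).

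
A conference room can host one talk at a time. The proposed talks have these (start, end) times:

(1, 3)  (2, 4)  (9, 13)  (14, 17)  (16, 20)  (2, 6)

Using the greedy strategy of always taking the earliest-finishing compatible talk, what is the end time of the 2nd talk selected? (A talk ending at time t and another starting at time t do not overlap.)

13

Sort by end time and greedily take each interval whose start is ≥ the last chosen end.
By end time: (1,3), (2,4), (2,6), (9,13), (14,17), (16,20).
Pick (1,3); next start ≥ 3 → (9,13); next start ≥ 13 → (14,17).
Selected: (1,3) (9,13) (14,17)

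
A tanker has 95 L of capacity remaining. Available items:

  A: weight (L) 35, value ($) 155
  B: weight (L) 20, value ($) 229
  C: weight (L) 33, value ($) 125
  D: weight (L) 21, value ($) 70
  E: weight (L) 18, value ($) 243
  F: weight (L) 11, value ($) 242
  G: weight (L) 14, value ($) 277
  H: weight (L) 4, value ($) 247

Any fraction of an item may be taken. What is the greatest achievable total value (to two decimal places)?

1362.00

Greedy by value/weight ratio, highest first.
Order: H (247/4=61.75) > F (242/11=22.00) > G (277/14=19.79) > E (243/18=13.50) > B (229/20=11.45) > A (155/35=4.43) > C (125/33=3.79) > D (70/21=3.33)
Fill: take H (4 @ 247) → take F (11 @ 242) → take G (14 @ 277) → take E (18 @ 243) → take B (20 @ 229) → take 28/35 of A → 124.00; 95/95 used.
Total value = 1362.00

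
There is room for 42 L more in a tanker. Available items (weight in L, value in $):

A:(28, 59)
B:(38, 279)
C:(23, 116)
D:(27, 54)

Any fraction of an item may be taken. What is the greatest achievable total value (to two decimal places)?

299.17

Order: B (279/38=7.34) > C (116/23=5.04) > A (59/28=2.11) > D (54/27=2.00)
Fill: take B (38 @ 279) → take 4/23 of C → 20.17; 42/42 used.
Total value = 299.17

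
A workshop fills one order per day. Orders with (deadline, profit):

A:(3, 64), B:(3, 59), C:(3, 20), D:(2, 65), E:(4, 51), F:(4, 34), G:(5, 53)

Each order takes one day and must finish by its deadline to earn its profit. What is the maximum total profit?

Take jobs in profit order; each goes to the latest open slot no later than its deadline.
Profit order: D=65 A=64 B=59 G=53 E=51 F=34 C=20
Assign: D→slot 2, A→slot 3, B→slot 1, G→slot 5, E→slot 4, F skipped, C skipped.
Slots: [1:B] [2:D] [3:A] [4:E] [5:G]
Profit = 59 + 65 + 64 + 51 + 53 = 292

292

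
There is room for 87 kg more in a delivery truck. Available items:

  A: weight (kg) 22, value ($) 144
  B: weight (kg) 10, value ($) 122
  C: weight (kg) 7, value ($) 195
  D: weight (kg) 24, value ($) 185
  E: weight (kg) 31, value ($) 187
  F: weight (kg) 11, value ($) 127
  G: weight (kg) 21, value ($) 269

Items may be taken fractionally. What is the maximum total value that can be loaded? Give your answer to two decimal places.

989.64

Greedy by value/weight ratio, highest first.
Order: C (195/7=27.86) > G (269/21=12.81) > B (122/10=12.20) > F (127/11=11.55) > D (185/24=7.71) > A (144/22=6.55) > E (187/31=6.03)
Fill: take C (7 @ 195) → take G (21 @ 269) → take B (10 @ 122) → take F (11 @ 127) → take D (24 @ 185) → take 14/22 of A → 91.64; 87/87 used.
Total value = 989.64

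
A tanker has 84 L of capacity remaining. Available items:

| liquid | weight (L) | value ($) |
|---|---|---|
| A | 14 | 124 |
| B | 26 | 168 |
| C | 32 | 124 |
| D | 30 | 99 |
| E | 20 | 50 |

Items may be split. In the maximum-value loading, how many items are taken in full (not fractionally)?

3

Greedy by value/weight ratio, highest first.
Ratios (sorted): A 8.86, B 6.46, C 3.88, D 3.30, E 2.50
take A (14 @ 124); take B (26 @ 168); take C (32 @ 124); take 12/30 of D → 39.60. Capacity used 84/84.
3 item(s) taken whole; one partial (take 12/30 of D).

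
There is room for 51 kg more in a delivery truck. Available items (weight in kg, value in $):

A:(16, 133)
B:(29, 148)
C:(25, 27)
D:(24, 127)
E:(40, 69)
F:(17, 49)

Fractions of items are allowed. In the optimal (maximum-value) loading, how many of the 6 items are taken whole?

2

Greedy by value/weight ratio, highest first.
Order: A (133/16=8.31) > D (127/24=5.29) > B (148/29=5.10) > F (49/17=2.88) > E (69/40=1.73) > C (27/25=1.08)
Fill: take A (16 @ 133) → take D (24 @ 127) → take 11/29 of B → 56.14; 51/51 used.
2 item(s) taken whole; one partial (take 11/29 of B).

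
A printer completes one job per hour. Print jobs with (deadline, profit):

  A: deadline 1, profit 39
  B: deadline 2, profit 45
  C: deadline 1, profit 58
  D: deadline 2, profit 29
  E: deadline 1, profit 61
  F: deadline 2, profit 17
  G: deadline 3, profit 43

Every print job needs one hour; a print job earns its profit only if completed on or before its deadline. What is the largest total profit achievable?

149

Sort by profit descending; place each in the latest free slot ≤ its deadline.
By profit: E(d1,61), C(d1,58), B(d2,45), G(d3,43), A(d1,39), D(d2,29), F(d2,17)
E→slot 1; C skipped; B→slot 2; G→slot 3; A skipped; D skipped; F skipped.
Profit = 61 + 45 + 43 = 149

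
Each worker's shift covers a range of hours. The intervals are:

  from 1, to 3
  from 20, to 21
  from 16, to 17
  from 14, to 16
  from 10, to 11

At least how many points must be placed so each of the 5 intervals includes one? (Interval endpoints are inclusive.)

4

Sort by right endpoint; whenever an interval is uncovered, place a point at its right end.
Sorted: [1,3] [10,11] [14,16] [16,17] [20,21]
{[1,3]} hit by 3; {[10,11]} hit by 11; {[14,16],[16,17]} hit by 16; {[20,21]} hit by 21.
Points: 3, 11, 16, 21 (4 total).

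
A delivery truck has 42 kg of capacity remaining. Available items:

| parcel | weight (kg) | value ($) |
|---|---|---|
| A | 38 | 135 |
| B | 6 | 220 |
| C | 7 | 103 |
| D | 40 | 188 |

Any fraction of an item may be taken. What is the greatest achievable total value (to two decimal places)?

459.30

Greedy by value/weight ratio, highest first.
Order: B (220/6=36.67) > C (103/7=14.71) > D (188/40=4.70) > A (135/38=3.55)
Fill: take B (6 @ 220) → take C (7 @ 103) → take 29/40 of D → 136.30; 42/42 used.
Total value = 459.30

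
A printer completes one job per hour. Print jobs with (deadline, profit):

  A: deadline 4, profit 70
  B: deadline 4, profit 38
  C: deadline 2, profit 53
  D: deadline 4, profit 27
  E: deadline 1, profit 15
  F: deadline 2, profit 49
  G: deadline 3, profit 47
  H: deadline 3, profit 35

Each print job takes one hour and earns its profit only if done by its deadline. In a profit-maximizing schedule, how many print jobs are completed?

4

Profit order: A=70 C=53 F=49 G=47 B=38 H=35 D=27 E=15
Assign: A→slot 4, C→slot 2, F→slot 1, G→slot 3, B skipped, H skipped, D skipped, E skipped.
Slots: [1:F] [2:C] [3:G] [4:A]
4 of 8 scheduled.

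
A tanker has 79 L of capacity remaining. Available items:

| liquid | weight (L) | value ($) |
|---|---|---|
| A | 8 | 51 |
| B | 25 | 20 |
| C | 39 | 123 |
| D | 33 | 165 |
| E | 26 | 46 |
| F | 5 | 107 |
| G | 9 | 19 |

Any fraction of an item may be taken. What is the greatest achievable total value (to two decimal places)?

427.08

Ratios (sorted): F 21.40, A 6.38, D 5.00, C 3.15, G 2.11, E 1.77, B 0.80
take F (5 @ 107); take A (8 @ 51); take D (33 @ 165); take 33/39 of C → 104.08. Capacity used 79/79.
Total value = 427.08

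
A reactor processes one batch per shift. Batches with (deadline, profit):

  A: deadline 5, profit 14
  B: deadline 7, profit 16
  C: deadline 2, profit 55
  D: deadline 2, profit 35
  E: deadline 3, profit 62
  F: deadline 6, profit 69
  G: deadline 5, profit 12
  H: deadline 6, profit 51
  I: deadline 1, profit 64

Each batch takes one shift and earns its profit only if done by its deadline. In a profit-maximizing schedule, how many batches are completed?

Take jobs in profit order; each goes to the latest open slot no later than its deadline.
By profit: F(d6,69), I(d1,64), E(d3,62), C(d2,55), H(d6,51), D(d2,35), B(d7,16), A(d5,14), G(d5,12)
F→slot 6; I→slot 1; E→slot 3; C→slot 2; H→slot 5; D skipped; B→slot 7; A→slot 4; G skipped.
7 of 9 scheduled.

7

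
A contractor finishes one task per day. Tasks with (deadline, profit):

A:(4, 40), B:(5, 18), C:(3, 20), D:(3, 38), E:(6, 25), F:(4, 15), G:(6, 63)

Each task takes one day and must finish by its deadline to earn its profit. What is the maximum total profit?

Take jobs in profit order; each goes to the latest open slot no later than its deadline.
Profit order: G=63 A=40 D=38 E=25 C=20 B=18 F=15
Assign: G→slot 6, A→slot 4, D→slot 3, E→slot 5, C→slot 2, B→slot 1, F skipped.
Slots: [1:B] [2:C] [3:D] [4:A] [5:E] [6:G]
Profit = 18 + 20 + 38 + 40 + 25 + 63 = 204

204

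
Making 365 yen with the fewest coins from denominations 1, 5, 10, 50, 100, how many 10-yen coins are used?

Greedy: take as many of the largest coin as possible, then repeat with the remainder.
365 − 3×100→65 − 1×50→15 − 1×10→5 − 1×5→0
Count of 10: 1

1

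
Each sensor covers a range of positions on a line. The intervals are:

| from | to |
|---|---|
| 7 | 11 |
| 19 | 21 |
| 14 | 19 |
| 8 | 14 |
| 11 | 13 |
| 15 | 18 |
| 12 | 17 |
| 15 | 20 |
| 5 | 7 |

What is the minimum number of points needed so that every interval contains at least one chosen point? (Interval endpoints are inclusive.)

4

Sort by right endpoint; whenever an interval is uncovered, place a point at its right end.
Sorted: [5,7] [7,11] [11,13] [8,14] [12,17] [15,18] [14,19] [15,20] [19,21]
{[5,7],[7,11]} hit by 7; {[11,13],[8,14],[12,17]} hit by 13; {[15,18],[14,19],[15,20]} hit by 18; {[19,21]} hit by 21.
Points: 7, 13, 18, 21 (4 total).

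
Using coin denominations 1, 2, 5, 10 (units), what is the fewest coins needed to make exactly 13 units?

3

Greedy: take as many of the largest coin as possible, then repeat with the remainder.
13 − 1×10→3 − 1×2→1 − 1×1→0
Total coins = 1 + 1 + 1 = 3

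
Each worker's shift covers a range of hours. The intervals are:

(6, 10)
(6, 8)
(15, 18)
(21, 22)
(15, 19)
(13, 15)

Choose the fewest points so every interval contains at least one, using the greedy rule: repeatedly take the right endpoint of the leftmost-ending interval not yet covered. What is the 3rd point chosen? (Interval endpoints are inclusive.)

22

Process intervals by earliest right end; each time one isn't hit yet, stab at its right endpoint.
Sorted: [6,8] [6,10] [13,15] [15,18] [15,19] [21,22]
{[6,8],[6,10]} hit by 8; {[13,15],[15,18],[15,19]} hit by 15; {[21,22]} hit by 22.
Points: 8, 15, 22 (3 total).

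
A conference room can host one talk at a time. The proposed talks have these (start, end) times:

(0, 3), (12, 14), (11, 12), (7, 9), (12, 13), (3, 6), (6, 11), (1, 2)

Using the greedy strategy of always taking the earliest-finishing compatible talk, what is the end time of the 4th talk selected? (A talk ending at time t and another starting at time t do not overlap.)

12

Sort by end time and greedily take each interval whose start is ≥ the last chosen end.
Sorted by end: (1,2)  (0,3)  (3,6)  (7,9)  (6,11)  (11,12)  (12,13)  (12,14)
take (1,2); skip (0,3); take (3,6); take (7,9); skip (6,11); take (11,12); take (12,13).
Selected: (1,2) (3,6) (7,9) (11,12) (12,13)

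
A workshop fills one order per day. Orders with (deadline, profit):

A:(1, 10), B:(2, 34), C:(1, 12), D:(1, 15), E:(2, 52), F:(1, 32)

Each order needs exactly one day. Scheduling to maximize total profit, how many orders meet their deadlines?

2

Sort by profit descending; place each in the latest free slot ≤ its deadline.
Profit order: E=52 B=34 F=32 D=15 C=12 A=10
Assign: E→slot 2, B→slot 1, F skipped, D skipped, C skipped, A skipped.
Slots: [1:B] [2:E]
2 of 6 scheduled.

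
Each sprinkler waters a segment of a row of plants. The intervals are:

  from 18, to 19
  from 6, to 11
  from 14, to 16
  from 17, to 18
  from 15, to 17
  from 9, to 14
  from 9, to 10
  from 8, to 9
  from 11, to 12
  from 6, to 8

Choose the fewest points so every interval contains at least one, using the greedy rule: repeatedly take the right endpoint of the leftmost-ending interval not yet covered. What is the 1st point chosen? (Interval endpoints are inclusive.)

Sorted: [6,8] [8,9] [9,10] [6,11] [11,12] [9,14] [14,16] [15,17] [17,18] [18,19]
{[6,8],[8,9]} hit by 8; {[9,10],[6,11]} hit by 10; {[11,12],[9,14]} hit by 12; {[14,16],[15,17]} hit by 16; {[17,18],[18,19]} hit by 18.
Points: 8, 10, 12, 16, 18 (5 total).

8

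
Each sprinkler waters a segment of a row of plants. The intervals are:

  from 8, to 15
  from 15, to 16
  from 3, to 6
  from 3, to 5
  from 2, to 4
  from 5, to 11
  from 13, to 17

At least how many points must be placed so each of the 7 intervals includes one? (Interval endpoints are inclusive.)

3

Process intervals by earliest right end; each time one isn't hit yet, stab at its right endpoint.
Sorted: [2,4] [3,5] [3,6] [5,11] [8,15] [15,16] [13,17]
{[2,4],[3,5],[3,6]} hit by 4; {[5,11],[8,15]} hit by 11; {[15,16],[13,17]} hit by 16.
Points: 4, 11, 16 (3 total).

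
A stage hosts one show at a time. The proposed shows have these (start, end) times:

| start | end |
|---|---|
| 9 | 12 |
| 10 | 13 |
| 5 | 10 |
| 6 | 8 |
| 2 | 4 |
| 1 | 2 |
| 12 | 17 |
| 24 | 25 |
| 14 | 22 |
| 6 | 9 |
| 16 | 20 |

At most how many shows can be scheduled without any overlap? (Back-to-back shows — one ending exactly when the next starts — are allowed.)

6

Sorted by end: (1,2)  (2,4)  (6,8)  (6,9)  (5,10)  (9,12)  (10,13)  (12,17)  (16,20)  (14,22)  (24,25)
take (1,2); take (2,4); take (6,8); skip (6,9); skip (5,10); take (9,12); skip (10,13); take (12,17); take (24,25).
Selected 6 shows.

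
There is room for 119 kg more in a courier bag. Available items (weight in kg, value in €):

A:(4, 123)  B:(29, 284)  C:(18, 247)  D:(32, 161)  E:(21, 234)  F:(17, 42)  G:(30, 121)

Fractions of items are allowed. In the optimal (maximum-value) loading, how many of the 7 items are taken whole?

5

Sort by value per unit weight and fill in that order.
Order: A (123/4=30.75) > C (247/18=13.72) > E (234/21=11.14) > B (284/29=9.79) > D (161/32=5.03) > G (121/30=4.03) > F (42/17=2.47)
Fill: take A (4 @ 123) → take C (18 @ 247) → take E (21 @ 234) → take B (29 @ 284) → take D (32 @ 161) → take 15/30 of G → 60.50; 119/119 used.
5 item(s) taken whole; one partial (take 15/30 of G).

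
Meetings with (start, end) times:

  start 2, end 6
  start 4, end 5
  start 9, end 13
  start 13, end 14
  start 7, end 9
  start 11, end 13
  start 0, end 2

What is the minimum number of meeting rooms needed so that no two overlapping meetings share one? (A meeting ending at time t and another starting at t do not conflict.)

starts: [0, 2, 4, 7, 9, 11, 13]
ends:   [2, 5, 6, 9, 13, 13, 14]
s0→1 e2→0 s2→1 s4→2  — peak 2.

2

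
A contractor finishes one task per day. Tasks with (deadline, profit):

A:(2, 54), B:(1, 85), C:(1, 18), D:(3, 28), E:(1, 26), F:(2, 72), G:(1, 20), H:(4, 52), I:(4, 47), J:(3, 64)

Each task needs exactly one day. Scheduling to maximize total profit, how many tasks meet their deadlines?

4

Take jobs in profit order; each goes to the latest open slot no later than its deadline.
By profit: B(d1,85), F(d2,72), J(d3,64), A(d2,54), H(d4,52), I(d4,47), D(d3,28), E(d1,26), G(d1,20), C(d1,18)
B→slot 1; F→slot 2; J→slot 3; A skipped; H→slot 4; I skipped; D skipped; E skipped; G skipped; C skipped.
4 of 10 scheduled.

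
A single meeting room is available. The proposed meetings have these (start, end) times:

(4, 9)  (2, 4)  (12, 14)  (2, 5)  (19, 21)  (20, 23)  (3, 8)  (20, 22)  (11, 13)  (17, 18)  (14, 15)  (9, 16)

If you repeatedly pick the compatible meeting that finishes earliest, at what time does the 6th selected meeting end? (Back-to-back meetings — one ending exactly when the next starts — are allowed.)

21

By end time: (2,4), (2,5), (3,8), (4,9), (11,13), (12,14), (14,15), (9,16), (17,18), (19,21), (20,22), (20,23).
Pick (2,4); next start ≥ 4 → (4,9); next start ≥ 9 → (11,13); next start ≥ 13 → (14,15); next start ≥ 15 → (17,18); next start ≥ 18 → (19,21).
Selected: (2,4) (4,9) (11,13) (14,15) (17,18) (19,21)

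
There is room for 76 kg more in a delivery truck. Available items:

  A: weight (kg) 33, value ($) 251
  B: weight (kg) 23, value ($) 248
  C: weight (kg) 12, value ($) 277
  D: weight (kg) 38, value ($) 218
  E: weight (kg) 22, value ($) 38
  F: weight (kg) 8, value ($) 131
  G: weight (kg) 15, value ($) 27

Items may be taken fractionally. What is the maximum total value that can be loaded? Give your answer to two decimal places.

Greedy by value/weight ratio, highest first.
Ratios (sorted): C 23.08, F 16.38, B 10.78, A 7.61, D 5.74, G 1.80, E 1.73
take C (12 @ 277); take F (8 @ 131); take B (23 @ 248); take A (33 @ 251). Capacity used 76/76.
Total value = 907.00

907.00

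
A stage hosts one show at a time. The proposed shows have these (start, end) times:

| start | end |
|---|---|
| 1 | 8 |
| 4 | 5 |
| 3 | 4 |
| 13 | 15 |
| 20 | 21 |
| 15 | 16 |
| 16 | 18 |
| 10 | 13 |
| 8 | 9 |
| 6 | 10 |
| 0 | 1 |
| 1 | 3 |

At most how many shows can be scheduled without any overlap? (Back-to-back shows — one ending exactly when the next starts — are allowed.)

By end time: (0,1), (1,3), (3,4), (4,5), (1,8), (8,9), (6,10), (10,13), (13,15), (15,16), (16,18), (20,21).
Pick (0,1); next start ≥ 1 → (1,3); next start ≥ 3 → (3,4); next start ≥ 4 → (4,5); next start ≥ 5 → (8,9); next start ≥ 9 → (10,13); next start ≥ 13 → (13,15); next start ≥ 15 → (15,16); next start ≥ 16 → (16,18); next start ≥ 18 → (20,21).
Selected 10 shows.

10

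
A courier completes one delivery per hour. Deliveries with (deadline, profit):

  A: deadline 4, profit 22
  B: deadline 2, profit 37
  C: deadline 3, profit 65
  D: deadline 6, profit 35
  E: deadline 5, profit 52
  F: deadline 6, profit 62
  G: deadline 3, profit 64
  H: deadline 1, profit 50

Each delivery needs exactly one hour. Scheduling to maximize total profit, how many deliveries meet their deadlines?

6

Sort by profit descending; place each in the latest free slot ≤ its deadline.
By profit: C(d3,65), G(d3,64), F(d6,62), E(d5,52), H(d1,50), B(d2,37), D(d6,35), A(d4,22)
C→slot 3; G→slot 2; F→slot 6; E→slot 5; H→slot 1; B skipped; D→slot 4; A skipped.
6 of 8 scheduled.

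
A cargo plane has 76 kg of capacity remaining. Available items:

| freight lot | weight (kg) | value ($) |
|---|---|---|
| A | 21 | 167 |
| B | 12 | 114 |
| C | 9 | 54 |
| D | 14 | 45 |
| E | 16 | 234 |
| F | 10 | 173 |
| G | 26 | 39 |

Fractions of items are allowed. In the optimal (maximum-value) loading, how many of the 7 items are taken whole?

5

Ratios (sorted): F 17.30, E 14.62, B 9.50, A 7.95, C 6.00, D 3.21, G 1.50
take F (10 @ 173); take E (16 @ 234); take B (12 @ 114); take A (21 @ 167); take C (9 @ 54); take 8/14 of D → 25.71. Capacity used 76/76.
5 item(s) taken whole; one partial (take 8/14 of D).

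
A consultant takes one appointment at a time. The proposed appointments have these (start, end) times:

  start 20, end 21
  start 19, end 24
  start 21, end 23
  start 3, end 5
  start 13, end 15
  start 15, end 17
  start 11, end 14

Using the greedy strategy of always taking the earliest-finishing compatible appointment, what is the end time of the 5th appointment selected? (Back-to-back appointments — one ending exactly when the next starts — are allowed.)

Sorted by end: (3,5)  (11,14)  (13,15)  (15,17)  (20,21)  (21,23)  (19,24)
take (3,5); take (11,14); take (15,17); take (20,21); take (21,23); skip (19,24).
Selected: (3,5) (11,14) (15,17) (20,21) (21,23)

23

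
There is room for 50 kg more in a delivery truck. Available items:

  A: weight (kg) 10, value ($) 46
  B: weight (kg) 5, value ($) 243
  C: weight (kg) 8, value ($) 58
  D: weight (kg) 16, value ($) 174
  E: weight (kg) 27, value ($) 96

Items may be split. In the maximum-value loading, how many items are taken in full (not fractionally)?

Greedy by value/weight ratio, highest first.
Ratios (sorted): B 48.60, D 10.88, C 7.25, A 4.60, E 3.56
take B (5 @ 243); take D (16 @ 174); take C (8 @ 58); take A (10 @ 46); take 11/27 of E → 39.11. Capacity used 50/50.
4 item(s) taken whole; one partial (take 11/27 of E).

4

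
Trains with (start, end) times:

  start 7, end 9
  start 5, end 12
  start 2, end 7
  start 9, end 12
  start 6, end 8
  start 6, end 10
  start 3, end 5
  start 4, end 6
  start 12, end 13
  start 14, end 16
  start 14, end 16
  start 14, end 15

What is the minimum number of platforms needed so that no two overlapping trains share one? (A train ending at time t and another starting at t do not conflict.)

4

Events (time:±→running): 2:+→1 3:+→2 4:+→3 5:-→2 5:+→3 6:-→2 6:+→3 6:+→4 … peak 4.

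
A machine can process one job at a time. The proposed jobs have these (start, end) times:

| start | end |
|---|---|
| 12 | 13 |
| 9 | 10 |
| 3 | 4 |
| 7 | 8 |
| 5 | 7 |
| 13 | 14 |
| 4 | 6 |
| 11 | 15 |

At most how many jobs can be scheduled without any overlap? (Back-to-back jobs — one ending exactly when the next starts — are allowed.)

6

Order by finish time; keep every interval that doesn't clash with the previous kept one.
By end time: (3,4), (4,6), (5,7), (7,8), (9,10), (12,13), (13,14), (11,15).
Pick (3,4); next start ≥ 4 → (4,6); next start ≥ 6 → (7,8); next start ≥ 8 → (9,10); next start ≥ 10 → (12,13); next start ≥ 13 → (13,14).
Selected 6 jobs.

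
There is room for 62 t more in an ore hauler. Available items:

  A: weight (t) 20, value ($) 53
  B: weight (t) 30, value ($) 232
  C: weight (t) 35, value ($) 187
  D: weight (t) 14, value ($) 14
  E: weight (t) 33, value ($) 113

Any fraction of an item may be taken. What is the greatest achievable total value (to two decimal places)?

Sort by value per unit weight and fill in that order.
Order: B (232/30=7.73) > C (187/35=5.34) > E (113/33=3.42) > A (53/20=2.65) > D (14/14=1.00)
Fill: take B (30 @ 232) → take 32/35 of C → 170.97; 62/62 used.
Total value = 402.97

402.97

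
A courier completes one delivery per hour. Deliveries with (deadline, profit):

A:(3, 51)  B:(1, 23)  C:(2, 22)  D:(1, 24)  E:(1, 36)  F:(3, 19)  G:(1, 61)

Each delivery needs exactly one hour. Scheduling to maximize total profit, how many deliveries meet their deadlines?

3

Profit order: G=61 A=51 E=36 D=24 B=23 C=22 F=19
Assign: G→slot 1, A→slot 3, E skipped, D skipped, B skipped, C→slot 2, F skipped.
Slots: [1:G] [2:C] [3:A]
3 of 7 scheduled.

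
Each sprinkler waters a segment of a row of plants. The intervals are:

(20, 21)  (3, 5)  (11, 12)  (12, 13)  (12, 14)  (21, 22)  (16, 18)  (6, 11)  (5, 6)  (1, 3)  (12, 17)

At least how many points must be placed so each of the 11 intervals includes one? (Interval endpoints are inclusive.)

5

Sorted: [1,3] [3,5] [5,6] [6,11] [11,12] [12,13] [12,14] [12,17] [16,18] [20,21] [21,22]
{[1,3],[3,5]} hit by 3; {[5,6],[6,11]} hit by 6; {[11,12],[12,13],[12,14],[12,17]} hit by 12; {[16,18]} hit by 18; {[20,21],[21,22]} hit by 21.
Points: 3, 6, 12, 18, 21 (5 total).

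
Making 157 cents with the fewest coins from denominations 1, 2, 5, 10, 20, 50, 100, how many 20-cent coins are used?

0

Greedy: take as many of the largest coin as possible, then repeat with the remainder.
157 − 1×100→57 − 1×50→7 − 1×5→2 − 1×2→0
Count of 20: 0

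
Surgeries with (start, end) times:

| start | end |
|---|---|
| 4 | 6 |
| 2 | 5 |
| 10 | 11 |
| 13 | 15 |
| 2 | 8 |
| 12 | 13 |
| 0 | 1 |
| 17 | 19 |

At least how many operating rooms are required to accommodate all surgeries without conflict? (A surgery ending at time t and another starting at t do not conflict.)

Events (time:±→running): 0:+→1 1:-→0 2:+→1 2:+→2 4:+→3 … peak 3.

3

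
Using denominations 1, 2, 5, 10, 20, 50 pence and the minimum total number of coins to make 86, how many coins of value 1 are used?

Use the largest denomination that fits, subtract, and repeat.
86 = 1×50 + 1×20 + 1×10 + 1×5 + 1×1
Count of 1: 1

1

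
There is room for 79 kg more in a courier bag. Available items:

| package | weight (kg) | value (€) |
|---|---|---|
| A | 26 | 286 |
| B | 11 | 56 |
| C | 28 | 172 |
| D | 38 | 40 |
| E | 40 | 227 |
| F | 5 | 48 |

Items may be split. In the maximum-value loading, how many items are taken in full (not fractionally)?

Greedy by value/weight ratio, highest first.
Ratios (sorted): A 11.00, F 9.60, C 6.14, E 5.67, B 5.09, D 1.05
take A (26 @ 286); take F (5 @ 48); take C (28 @ 172); take 20/40 of E → 113.50. Capacity used 79/79.
3 item(s) taken whole; one partial (take 20/40 of E).

3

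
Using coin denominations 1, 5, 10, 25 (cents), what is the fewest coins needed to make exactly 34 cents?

Use the largest denomination that fits, subtract, and repeat.
34 − 1×25→9 − 1×5→4 − 4×1→0
Total coins = 1 + 1 + 4 = 6

6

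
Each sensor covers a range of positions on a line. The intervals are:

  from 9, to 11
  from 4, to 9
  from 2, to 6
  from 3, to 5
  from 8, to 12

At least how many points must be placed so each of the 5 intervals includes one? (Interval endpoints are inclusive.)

Process intervals by earliest right end; each time one isn't hit yet, stab at its right endpoint.
By right end: [3,5]  [2,6]  [4,9]  [9,11]  [8,12]
[3,5] uncovered → point at 5; [9,11] uncovered → point at 11.
Points: 5, 11 (2 total).

2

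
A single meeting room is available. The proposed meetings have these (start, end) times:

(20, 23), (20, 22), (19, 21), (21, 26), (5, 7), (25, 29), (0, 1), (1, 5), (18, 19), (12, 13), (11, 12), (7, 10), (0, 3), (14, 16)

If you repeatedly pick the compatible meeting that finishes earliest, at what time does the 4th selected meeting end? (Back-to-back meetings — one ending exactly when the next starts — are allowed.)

Order by finish time; keep every interval that doesn't clash with the previous kept one.
By end time: (0,1), (0,3), (1,5), (5,7), (7,10), (11,12), (12,13), (14,16), (18,19), (19,21), (20,22), (20,23), (21,26), (25,29).
Pick (0,1); next start ≥ 1 → (1,5); next start ≥ 5 → (5,7); next start ≥ 7 → (7,10); next start ≥ 10 → (11,12); next start ≥ 12 → (12,13); next start ≥ 13 → (14,16); next start ≥ 16 → (18,19); next start ≥ 19 → (19,21); next start ≥ 21 → (21,26).
Selected: (0,1) (1,5) (5,7) (7,10) (11,12) (12,13) (14,16) (18,19) (19,21) (21,26)

10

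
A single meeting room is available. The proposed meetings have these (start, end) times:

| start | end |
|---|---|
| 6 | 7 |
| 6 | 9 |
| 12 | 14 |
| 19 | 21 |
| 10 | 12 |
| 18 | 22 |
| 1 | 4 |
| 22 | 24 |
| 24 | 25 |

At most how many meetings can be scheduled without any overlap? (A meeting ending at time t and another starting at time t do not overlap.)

Sort by end time and greedily take each interval whose start is ≥ the last chosen end.
By end time: (1,4), (6,7), (6,9), (10,12), (12,14), (19,21), (18,22), (22,24), (24,25).
Pick (1,4); next start ≥ 4 → (6,7); next start ≥ 7 → (10,12); next start ≥ 12 → (12,14); next start ≥ 14 → (19,21); next start ≥ 21 → (22,24); next start ≥ 24 → (24,25).
Selected 7 meetings.

7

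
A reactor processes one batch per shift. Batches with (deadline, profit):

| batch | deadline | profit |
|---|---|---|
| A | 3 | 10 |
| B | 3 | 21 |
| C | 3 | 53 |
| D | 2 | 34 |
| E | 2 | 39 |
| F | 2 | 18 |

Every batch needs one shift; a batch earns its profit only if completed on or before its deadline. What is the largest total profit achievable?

Take jobs in profit order; each goes to the latest open slot no later than its deadline.
Profit order: C=53 E=39 D=34 B=21 F=18 A=10
Assign: C→slot 3, E→slot 2, D→slot 1, B skipped, F skipped, A skipped.
Slots: [1:D] [2:E] [3:C]
Profit = 34 + 39 + 53 = 126

126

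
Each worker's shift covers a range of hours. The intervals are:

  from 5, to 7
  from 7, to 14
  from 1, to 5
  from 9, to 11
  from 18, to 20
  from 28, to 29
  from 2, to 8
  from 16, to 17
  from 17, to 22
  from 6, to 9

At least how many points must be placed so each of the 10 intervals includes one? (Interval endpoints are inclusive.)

5

Sort by right endpoint; whenever an interval is uncovered, place a point at its right end.
By right end: [1,5]  [5,7]  [2,8]  [6,9]  [9,11]  [7,14]  [16,17]  [18,20]  [17,22]  [28,29]
[1,5] uncovered → point at 5; [6,9] uncovered → point at 9; [16,17] uncovered → point at 17; [18,20] uncovered → point at 20; [28,29] uncovered → point at 29.
Points: 5, 9, 17, 20, 29 (5 total).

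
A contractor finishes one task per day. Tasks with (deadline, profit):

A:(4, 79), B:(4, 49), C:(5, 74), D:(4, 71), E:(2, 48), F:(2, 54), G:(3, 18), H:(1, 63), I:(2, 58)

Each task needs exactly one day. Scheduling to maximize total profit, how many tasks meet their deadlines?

5

Take jobs in profit order; each goes to the latest open slot no later than its deadline.
Profit order: A=79 C=74 D=71 H=63 I=58 F=54 B=49 E=48 G=18
Assign: A→slot 4, C→slot 5, D→slot 3, H→slot 1, I→slot 2, F skipped, B skipped, E skipped, G skipped.
Slots: [1:H] [2:I] [3:D] [4:A] [5:C]
5 of 9 scheduled.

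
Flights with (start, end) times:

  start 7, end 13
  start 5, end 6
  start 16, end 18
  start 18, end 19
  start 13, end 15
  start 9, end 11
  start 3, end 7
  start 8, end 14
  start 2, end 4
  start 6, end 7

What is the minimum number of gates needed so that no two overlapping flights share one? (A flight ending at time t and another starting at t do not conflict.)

3

Events (time:±→running): 2:+→1 3:+→2 4:-→1 5:+→2 6:-→1 6:+→2 7:-→1 7:-→0 7:+→1 8:+→2 9:+→3 … peak 3.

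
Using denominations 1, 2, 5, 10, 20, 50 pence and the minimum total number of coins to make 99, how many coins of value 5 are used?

99 − 1×50→49 − 2×20→9 − 1×5→4 − 2×2→0
Count of 5: 1

1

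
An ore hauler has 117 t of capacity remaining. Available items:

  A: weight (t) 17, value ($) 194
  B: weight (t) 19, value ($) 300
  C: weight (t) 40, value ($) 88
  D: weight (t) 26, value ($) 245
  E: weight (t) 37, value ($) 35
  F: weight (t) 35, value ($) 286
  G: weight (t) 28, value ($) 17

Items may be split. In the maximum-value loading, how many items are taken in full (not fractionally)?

4

Order: B (300/19=15.79) > A (194/17=11.41) > D (245/26=9.42) > F (286/35=8.17) > C (88/40=2.20) > E (35/37=0.95) > G (17/28=0.61)
Fill: take B (19 @ 300) → take A (17 @ 194) → take D (26 @ 245) → take F (35 @ 286) → take 20/40 of C → 44.00; 117/117 used.
4 item(s) taken whole; one partial (take 20/40 of C).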